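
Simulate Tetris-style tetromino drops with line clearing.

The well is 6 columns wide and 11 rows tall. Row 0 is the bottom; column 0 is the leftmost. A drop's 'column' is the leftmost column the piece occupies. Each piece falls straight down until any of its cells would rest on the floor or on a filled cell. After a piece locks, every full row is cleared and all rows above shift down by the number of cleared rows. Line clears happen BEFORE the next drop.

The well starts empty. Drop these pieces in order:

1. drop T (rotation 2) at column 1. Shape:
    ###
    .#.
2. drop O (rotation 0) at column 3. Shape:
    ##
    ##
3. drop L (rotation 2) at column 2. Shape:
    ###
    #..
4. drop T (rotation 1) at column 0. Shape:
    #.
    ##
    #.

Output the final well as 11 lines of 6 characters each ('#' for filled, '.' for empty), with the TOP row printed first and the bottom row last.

Answer: ......
......
......
......
......
......
..###.
#.###.
##.##.
####..
..#...

Derivation:
Drop 1: T rot2 at col 1 lands with bottom-row=0; cleared 0 line(s) (total 0); column heights now [0 2 2 2 0 0], max=2
Drop 2: O rot0 at col 3 lands with bottom-row=2; cleared 0 line(s) (total 0); column heights now [0 2 2 4 4 0], max=4
Drop 3: L rot2 at col 2 lands with bottom-row=3; cleared 0 line(s) (total 0); column heights now [0 2 5 5 5 0], max=5
Drop 4: T rot1 at col 0 lands with bottom-row=1; cleared 0 line(s) (total 0); column heights now [4 3 5 5 5 0], max=5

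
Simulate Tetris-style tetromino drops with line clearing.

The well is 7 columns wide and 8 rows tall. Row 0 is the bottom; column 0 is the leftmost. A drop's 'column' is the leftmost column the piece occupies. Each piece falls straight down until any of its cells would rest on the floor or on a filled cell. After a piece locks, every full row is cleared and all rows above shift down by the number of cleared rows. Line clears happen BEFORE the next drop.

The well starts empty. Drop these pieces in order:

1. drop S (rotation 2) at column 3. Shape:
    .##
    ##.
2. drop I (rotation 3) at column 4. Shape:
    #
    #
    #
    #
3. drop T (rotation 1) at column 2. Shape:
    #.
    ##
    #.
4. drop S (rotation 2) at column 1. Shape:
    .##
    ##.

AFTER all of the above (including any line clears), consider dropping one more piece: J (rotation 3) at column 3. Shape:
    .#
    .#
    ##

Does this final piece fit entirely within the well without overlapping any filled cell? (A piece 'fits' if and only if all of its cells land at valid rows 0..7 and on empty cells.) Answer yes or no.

Answer: no

Derivation:
Drop 1: S rot2 at col 3 lands with bottom-row=0; cleared 0 line(s) (total 0); column heights now [0 0 0 1 2 2 0], max=2
Drop 2: I rot3 at col 4 lands with bottom-row=2; cleared 0 line(s) (total 0); column heights now [0 0 0 1 6 2 0], max=6
Drop 3: T rot1 at col 2 lands with bottom-row=0; cleared 0 line(s) (total 0); column heights now [0 0 3 2 6 2 0], max=6
Drop 4: S rot2 at col 1 lands with bottom-row=3; cleared 0 line(s) (total 0); column heights now [0 4 5 5 6 2 0], max=6
Test piece J rot3 at col 3 (width 2): heights before test = [0 4 5 5 6 2 0]; fits = False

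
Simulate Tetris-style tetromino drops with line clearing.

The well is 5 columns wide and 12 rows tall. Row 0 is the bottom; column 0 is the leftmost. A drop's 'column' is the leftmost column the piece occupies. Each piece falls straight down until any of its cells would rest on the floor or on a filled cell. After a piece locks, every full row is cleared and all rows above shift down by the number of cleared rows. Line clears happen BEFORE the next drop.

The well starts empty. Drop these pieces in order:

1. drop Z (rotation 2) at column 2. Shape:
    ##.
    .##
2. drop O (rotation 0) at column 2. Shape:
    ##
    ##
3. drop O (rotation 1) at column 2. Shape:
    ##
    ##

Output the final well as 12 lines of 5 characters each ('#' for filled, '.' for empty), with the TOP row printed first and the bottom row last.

Drop 1: Z rot2 at col 2 lands with bottom-row=0; cleared 0 line(s) (total 0); column heights now [0 0 2 2 1], max=2
Drop 2: O rot0 at col 2 lands with bottom-row=2; cleared 0 line(s) (total 0); column heights now [0 0 4 4 1], max=4
Drop 3: O rot1 at col 2 lands with bottom-row=4; cleared 0 line(s) (total 0); column heights now [0 0 6 6 1], max=6

Answer: .....
.....
.....
.....
.....
.....
..##.
..##.
..##.
..##.
..##.
...##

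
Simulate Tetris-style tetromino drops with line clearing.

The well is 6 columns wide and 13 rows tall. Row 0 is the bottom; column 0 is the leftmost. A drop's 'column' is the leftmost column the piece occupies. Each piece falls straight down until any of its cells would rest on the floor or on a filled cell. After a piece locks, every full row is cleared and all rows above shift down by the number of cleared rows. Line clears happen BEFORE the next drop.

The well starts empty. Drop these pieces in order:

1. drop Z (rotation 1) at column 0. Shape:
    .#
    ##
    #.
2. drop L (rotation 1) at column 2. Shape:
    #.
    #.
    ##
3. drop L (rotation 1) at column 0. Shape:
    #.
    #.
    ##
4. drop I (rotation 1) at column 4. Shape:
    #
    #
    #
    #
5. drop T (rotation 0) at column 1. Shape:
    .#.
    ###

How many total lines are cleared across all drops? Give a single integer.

Answer: 0

Derivation:
Drop 1: Z rot1 at col 0 lands with bottom-row=0; cleared 0 line(s) (total 0); column heights now [2 3 0 0 0 0], max=3
Drop 2: L rot1 at col 2 lands with bottom-row=0; cleared 0 line(s) (total 0); column heights now [2 3 3 1 0 0], max=3
Drop 3: L rot1 at col 0 lands with bottom-row=3; cleared 0 line(s) (total 0); column heights now [6 4 3 1 0 0], max=6
Drop 4: I rot1 at col 4 lands with bottom-row=0; cleared 0 line(s) (total 0); column heights now [6 4 3 1 4 0], max=6
Drop 5: T rot0 at col 1 lands with bottom-row=4; cleared 0 line(s) (total 0); column heights now [6 5 6 5 4 0], max=6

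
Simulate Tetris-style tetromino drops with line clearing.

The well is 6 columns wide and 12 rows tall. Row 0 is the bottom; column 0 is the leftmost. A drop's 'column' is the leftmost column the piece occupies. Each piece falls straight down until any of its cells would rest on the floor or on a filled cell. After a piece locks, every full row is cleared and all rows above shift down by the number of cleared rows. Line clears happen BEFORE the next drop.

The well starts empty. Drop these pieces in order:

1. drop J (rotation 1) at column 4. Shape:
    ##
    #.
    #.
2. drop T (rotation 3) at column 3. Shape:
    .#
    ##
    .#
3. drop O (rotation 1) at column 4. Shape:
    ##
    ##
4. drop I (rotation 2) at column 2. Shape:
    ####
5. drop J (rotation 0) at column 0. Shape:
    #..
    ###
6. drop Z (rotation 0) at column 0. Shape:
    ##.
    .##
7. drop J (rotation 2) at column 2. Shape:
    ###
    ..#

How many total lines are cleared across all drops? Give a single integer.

Drop 1: J rot1 at col 4 lands with bottom-row=0; cleared 0 line(s) (total 0); column heights now [0 0 0 0 3 3], max=3
Drop 2: T rot3 at col 3 lands with bottom-row=3; cleared 0 line(s) (total 0); column heights now [0 0 0 5 6 3], max=6
Drop 3: O rot1 at col 4 lands with bottom-row=6; cleared 0 line(s) (total 0); column heights now [0 0 0 5 8 8], max=8
Drop 4: I rot2 at col 2 lands with bottom-row=8; cleared 0 line(s) (total 0); column heights now [0 0 9 9 9 9], max=9
Drop 5: J rot0 at col 0 lands with bottom-row=9; cleared 0 line(s) (total 0); column heights now [11 10 10 9 9 9], max=11
Drop 6: Z rot0 at col 0 lands with bottom-row=10; cleared 0 line(s) (total 0); column heights now [12 12 11 9 9 9], max=12
Drop 7: J rot2 at col 2 lands with bottom-row=10; cleared 0 line(s) (total 0); column heights now [12 12 12 12 12 9], max=12

Answer: 0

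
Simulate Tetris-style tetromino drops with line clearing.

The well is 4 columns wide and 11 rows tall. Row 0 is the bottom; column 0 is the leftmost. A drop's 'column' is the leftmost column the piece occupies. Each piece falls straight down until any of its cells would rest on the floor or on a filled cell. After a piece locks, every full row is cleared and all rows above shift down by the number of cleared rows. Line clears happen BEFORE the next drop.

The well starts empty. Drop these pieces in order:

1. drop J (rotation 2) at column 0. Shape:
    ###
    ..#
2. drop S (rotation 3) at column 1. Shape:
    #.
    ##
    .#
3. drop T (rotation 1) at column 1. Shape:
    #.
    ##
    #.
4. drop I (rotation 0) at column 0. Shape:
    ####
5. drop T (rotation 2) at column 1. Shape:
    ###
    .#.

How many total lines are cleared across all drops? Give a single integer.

Answer: 1

Derivation:
Drop 1: J rot2 at col 0 lands with bottom-row=0; cleared 0 line(s) (total 0); column heights now [2 2 2 0], max=2
Drop 2: S rot3 at col 1 lands with bottom-row=2; cleared 0 line(s) (total 0); column heights now [2 5 4 0], max=5
Drop 3: T rot1 at col 1 lands with bottom-row=5; cleared 0 line(s) (total 0); column heights now [2 8 7 0], max=8
Drop 4: I rot0 at col 0 lands with bottom-row=8; cleared 1 line(s) (total 1); column heights now [2 8 7 0], max=8
Drop 5: T rot2 at col 1 lands with bottom-row=7; cleared 0 line(s) (total 1); column heights now [2 9 9 9], max=9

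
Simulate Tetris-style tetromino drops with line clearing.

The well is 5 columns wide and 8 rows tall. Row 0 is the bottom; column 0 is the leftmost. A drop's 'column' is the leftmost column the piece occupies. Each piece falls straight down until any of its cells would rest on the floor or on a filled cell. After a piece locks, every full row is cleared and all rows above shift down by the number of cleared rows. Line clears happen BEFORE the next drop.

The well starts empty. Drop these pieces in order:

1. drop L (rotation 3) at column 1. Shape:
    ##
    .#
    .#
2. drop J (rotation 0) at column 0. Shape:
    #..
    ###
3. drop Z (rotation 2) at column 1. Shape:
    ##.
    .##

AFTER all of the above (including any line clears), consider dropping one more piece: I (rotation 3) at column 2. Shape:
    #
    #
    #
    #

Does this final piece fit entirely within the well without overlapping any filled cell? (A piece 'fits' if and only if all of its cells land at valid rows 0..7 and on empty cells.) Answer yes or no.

Drop 1: L rot3 at col 1 lands with bottom-row=0; cleared 0 line(s) (total 0); column heights now [0 3 3 0 0], max=3
Drop 2: J rot0 at col 0 lands with bottom-row=3; cleared 0 line(s) (total 0); column heights now [5 4 4 0 0], max=5
Drop 3: Z rot2 at col 1 lands with bottom-row=4; cleared 0 line(s) (total 0); column heights now [5 6 6 5 0], max=6
Test piece I rot3 at col 2 (width 1): heights before test = [5 6 6 5 0]; fits = False

Answer: no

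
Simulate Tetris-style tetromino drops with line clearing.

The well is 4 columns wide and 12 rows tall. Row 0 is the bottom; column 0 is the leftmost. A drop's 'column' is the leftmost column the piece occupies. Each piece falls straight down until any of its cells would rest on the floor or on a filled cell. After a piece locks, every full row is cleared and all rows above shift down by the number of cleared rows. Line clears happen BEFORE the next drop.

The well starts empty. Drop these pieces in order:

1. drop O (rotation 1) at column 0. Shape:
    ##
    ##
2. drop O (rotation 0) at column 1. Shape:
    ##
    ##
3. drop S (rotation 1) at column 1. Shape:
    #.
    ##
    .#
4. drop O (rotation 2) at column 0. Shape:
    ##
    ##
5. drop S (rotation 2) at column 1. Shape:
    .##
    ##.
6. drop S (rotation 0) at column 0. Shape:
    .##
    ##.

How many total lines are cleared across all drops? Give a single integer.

Answer: 1

Derivation:
Drop 1: O rot1 at col 0 lands with bottom-row=0; cleared 0 line(s) (total 0); column heights now [2 2 0 0], max=2
Drop 2: O rot0 at col 1 lands with bottom-row=2; cleared 0 line(s) (total 0); column heights now [2 4 4 0], max=4
Drop 3: S rot1 at col 1 lands with bottom-row=4; cleared 0 line(s) (total 0); column heights now [2 7 6 0], max=7
Drop 4: O rot2 at col 0 lands with bottom-row=7; cleared 0 line(s) (total 0); column heights now [9 9 6 0], max=9
Drop 5: S rot2 at col 1 lands with bottom-row=9; cleared 0 line(s) (total 0); column heights now [9 10 11 11], max=11
Drop 6: S rot0 at col 0 lands with bottom-row=10; cleared 1 line(s) (total 1); column heights now [9 11 11 0], max=11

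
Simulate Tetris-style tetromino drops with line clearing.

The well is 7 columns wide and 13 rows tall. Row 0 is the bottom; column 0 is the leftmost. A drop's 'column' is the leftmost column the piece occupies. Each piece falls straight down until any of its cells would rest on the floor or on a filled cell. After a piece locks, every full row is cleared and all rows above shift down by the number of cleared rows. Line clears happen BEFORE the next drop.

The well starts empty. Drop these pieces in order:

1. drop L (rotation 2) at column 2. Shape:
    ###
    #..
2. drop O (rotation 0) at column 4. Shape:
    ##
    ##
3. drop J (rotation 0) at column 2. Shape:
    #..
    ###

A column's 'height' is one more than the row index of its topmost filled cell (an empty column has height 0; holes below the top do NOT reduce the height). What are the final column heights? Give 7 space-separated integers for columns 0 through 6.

Drop 1: L rot2 at col 2 lands with bottom-row=0; cleared 0 line(s) (total 0); column heights now [0 0 2 2 2 0 0], max=2
Drop 2: O rot0 at col 4 lands with bottom-row=2; cleared 0 line(s) (total 0); column heights now [0 0 2 2 4 4 0], max=4
Drop 3: J rot0 at col 2 lands with bottom-row=4; cleared 0 line(s) (total 0); column heights now [0 0 6 5 5 4 0], max=6

Answer: 0 0 6 5 5 4 0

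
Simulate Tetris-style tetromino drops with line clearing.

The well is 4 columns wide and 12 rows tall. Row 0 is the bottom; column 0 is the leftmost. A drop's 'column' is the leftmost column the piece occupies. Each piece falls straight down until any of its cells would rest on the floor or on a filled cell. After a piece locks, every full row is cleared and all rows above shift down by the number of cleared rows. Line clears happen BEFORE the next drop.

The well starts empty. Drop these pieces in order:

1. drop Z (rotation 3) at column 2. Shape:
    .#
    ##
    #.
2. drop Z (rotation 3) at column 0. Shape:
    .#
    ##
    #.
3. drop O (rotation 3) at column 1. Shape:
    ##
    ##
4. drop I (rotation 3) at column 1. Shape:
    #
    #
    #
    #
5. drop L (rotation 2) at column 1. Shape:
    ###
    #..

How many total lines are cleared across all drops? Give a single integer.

Drop 1: Z rot3 at col 2 lands with bottom-row=0; cleared 0 line(s) (total 0); column heights now [0 0 2 3], max=3
Drop 2: Z rot3 at col 0 lands with bottom-row=0; cleared 1 line(s) (total 1); column heights now [1 2 1 2], max=2
Drop 3: O rot3 at col 1 lands with bottom-row=2; cleared 0 line(s) (total 1); column heights now [1 4 4 2], max=4
Drop 4: I rot3 at col 1 lands with bottom-row=4; cleared 0 line(s) (total 1); column heights now [1 8 4 2], max=8
Drop 5: L rot2 at col 1 lands with bottom-row=8; cleared 0 line(s) (total 1); column heights now [1 10 10 10], max=10

Answer: 1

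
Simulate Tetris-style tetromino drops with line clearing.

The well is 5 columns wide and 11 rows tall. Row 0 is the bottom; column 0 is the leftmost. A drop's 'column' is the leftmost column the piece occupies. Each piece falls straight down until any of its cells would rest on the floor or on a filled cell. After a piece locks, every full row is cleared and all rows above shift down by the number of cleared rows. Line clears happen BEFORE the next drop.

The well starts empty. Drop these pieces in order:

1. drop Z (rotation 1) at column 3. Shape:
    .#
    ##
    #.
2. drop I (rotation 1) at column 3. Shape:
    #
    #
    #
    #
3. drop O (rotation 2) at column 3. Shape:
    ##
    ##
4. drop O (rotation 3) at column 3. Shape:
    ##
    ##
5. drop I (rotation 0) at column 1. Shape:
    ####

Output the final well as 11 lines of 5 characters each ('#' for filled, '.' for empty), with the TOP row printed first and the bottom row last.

Answer: .####
...##
...##
...##
...##
...#.
...#.
...#.
...##
...##
...#.

Derivation:
Drop 1: Z rot1 at col 3 lands with bottom-row=0; cleared 0 line(s) (total 0); column heights now [0 0 0 2 3], max=3
Drop 2: I rot1 at col 3 lands with bottom-row=2; cleared 0 line(s) (total 0); column heights now [0 0 0 6 3], max=6
Drop 3: O rot2 at col 3 lands with bottom-row=6; cleared 0 line(s) (total 0); column heights now [0 0 0 8 8], max=8
Drop 4: O rot3 at col 3 lands with bottom-row=8; cleared 0 line(s) (total 0); column heights now [0 0 0 10 10], max=10
Drop 5: I rot0 at col 1 lands with bottom-row=10; cleared 0 line(s) (total 0); column heights now [0 11 11 11 11], max=11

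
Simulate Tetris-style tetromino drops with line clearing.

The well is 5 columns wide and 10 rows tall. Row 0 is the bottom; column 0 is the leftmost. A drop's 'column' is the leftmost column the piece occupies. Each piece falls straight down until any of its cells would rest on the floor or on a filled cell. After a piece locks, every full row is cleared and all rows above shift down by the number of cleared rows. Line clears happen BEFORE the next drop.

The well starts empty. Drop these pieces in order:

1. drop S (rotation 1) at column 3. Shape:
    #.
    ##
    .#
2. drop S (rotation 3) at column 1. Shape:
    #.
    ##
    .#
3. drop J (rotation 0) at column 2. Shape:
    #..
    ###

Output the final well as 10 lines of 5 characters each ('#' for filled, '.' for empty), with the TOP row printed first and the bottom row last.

Drop 1: S rot1 at col 3 lands with bottom-row=0; cleared 0 line(s) (total 0); column heights now [0 0 0 3 2], max=3
Drop 2: S rot3 at col 1 lands with bottom-row=0; cleared 0 line(s) (total 0); column heights now [0 3 2 3 2], max=3
Drop 3: J rot0 at col 2 lands with bottom-row=3; cleared 0 line(s) (total 0); column heights now [0 3 5 4 4], max=5

Answer: .....
.....
.....
.....
.....
..#..
..###
.#.#.
.####
..#.#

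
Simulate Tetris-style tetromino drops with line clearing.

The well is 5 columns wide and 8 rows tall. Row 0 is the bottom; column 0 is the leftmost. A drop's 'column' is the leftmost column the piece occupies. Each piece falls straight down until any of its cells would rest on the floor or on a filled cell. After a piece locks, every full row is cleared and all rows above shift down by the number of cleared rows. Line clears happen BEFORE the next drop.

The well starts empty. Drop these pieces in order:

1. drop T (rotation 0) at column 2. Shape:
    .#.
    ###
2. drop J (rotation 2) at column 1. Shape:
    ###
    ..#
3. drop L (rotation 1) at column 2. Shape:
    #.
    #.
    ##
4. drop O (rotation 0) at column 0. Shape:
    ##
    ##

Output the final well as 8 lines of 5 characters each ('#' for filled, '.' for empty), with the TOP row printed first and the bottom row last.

Answer: .....
..#..
###..
####.
.###.
...#.
...#.
..###

Derivation:
Drop 1: T rot0 at col 2 lands with bottom-row=0; cleared 0 line(s) (total 0); column heights now [0 0 1 2 1], max=2
Drop 2: J rot2 at col 1 lands with bottom-row=2; cleared 0 line(s) (total 0); column heights now [0 4 4 4 1], max=4
Drop 3: L rot1 at col 2 lands with bottom-row=4; cleared 0 line(s) (total 0); column heights now [0 4 7 5 1], max=7
Drop 4: O rot0 at col 0 lands with bottom-row=4; cleared 0 line(s) (total 0); column heights now [6 6 7 5 1], max=7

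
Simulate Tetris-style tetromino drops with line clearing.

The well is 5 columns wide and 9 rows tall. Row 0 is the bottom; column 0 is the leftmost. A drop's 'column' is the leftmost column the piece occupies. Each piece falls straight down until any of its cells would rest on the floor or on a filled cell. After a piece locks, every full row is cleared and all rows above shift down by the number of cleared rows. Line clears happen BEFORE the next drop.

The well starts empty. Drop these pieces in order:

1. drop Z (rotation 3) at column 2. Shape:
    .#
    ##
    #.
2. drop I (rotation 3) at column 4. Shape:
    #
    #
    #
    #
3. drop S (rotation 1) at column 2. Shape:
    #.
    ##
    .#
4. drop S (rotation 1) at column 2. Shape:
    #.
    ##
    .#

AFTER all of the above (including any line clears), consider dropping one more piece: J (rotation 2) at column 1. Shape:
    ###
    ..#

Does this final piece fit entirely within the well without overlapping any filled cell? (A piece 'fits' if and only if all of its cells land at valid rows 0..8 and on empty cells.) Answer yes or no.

Drop 1: Z rot3 at col 2 lands with bottom-row=0; cleared 0 line(s) (total 0); column heights now [0 0 2 3 0], max=3
Drop 2: I rot3 at col 4 lands with bottom-row=0; cleared 0 line(s) (total 0); column heights now [0 0 2 3 4], max=4
Drop 3: S rot1 at col 2 lands with bottom-row=3; cleared 0 line(s) (total 0); column heights now [0 0 6 5 4], max=6
Drop 4: S rot1 at col 2 lands with bottom-row=5; cleared 0 line(s) (total 0); column heights now [0 0 8 7 4], max=8
Test piece J rot2 at col 1 (width 3): heights before test = [0 0 8 7 4]; fits = True

Answer: yes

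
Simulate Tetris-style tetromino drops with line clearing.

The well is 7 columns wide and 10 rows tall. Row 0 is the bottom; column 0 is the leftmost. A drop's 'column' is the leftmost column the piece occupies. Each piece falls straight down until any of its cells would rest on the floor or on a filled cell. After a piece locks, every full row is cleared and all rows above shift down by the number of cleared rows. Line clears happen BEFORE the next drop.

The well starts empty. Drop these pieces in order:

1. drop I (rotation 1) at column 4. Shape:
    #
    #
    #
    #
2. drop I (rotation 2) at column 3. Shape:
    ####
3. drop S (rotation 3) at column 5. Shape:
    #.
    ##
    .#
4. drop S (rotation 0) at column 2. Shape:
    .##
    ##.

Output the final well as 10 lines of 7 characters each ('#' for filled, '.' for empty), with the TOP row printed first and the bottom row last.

Drop 1: I rot1 at col 4 lands with bottom-row=0; cleared 0 line(s) (total 0); column heights now [0 0 0 0 4 0 0], max=4
Drop 2: I rot2 at col 3 lands with bottom-row=4; cleared 0 line(s) (total 0); column heights now [0 0 0 5 5 5 5], max=5
Drop 3: S rot3 at col 5 lands with bottom-row=5; cleared 0 line(s) (total 0); column heights now [0 0 0 5 5 8 7], max=8
Drop 4: S rot0 at col 2 lands with bottom-row=5; cleared 0 line(s) (total 0); column heights now [0 0 6 7 7 8 7], max=8

Answer: .......
.......
.....#.
...####
..##..#
...####
....#..
....#..
....#..
....#..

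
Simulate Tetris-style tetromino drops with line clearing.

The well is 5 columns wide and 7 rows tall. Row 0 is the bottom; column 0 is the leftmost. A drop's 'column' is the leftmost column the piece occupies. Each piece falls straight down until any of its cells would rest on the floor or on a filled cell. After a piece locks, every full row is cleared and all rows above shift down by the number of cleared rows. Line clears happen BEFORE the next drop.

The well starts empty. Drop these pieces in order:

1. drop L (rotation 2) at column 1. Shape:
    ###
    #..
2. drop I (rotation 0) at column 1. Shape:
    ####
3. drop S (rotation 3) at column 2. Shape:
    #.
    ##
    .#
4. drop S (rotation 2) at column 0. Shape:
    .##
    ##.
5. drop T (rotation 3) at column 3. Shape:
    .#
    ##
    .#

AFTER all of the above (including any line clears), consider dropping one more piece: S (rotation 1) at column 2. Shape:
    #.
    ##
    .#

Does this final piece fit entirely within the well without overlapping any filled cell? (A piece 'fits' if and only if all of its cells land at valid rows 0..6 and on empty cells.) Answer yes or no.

Answer: no

Derivation:
Drop 1: L rot2 at col 1 lands with bottom-row=0; cleared 0 line(s) (total 0); column heights now [0 2 2 2 0], max=2
Drop 2: I rot0 at col 1 lands with bottom-row=2; cleared 0 line(s) (total 0); column heights now [0 3 3 3 3], max=3
Drop 3: S rot3 at col 2 lands with bottom-row=3; cleared 0 line(s) (total 0); column heights now [0 3 6 5 3], max=6
Drop 4: S rot2 at col 0 lands with bottom-row=5; cleared 0 line(s) (total 0); column heights now [6 7 7 5 3], max=7
Drop 5: T rot3 at col 3 lands with bottom-row=4; cleared 1 line(s) (total 1); column heights now [0 6 6 5 6], max=6
Test piece S rot1 at col 2 (width 2): heights before test = [0 6 6 5 6]; fits = False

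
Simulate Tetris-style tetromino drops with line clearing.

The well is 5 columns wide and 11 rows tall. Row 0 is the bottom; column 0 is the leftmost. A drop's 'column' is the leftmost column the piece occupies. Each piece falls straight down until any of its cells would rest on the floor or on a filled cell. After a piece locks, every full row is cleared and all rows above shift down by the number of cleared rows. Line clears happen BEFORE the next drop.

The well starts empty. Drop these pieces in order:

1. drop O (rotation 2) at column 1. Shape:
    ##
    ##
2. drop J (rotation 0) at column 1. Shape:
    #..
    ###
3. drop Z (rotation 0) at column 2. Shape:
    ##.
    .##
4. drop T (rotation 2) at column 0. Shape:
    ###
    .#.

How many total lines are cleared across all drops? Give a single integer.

Drop 1: O rot2 at col 1 lands with bottom-row=0; cleared 0 line(s) (total 0); column heights now [0 2 2 0 0], max=2
Drop 2: J rot0 at col 1 lands with bottom-row=2; cleared 0 line(s) (total 0); column heights now [0 4 3 3 0], max=4
Drop 3: Z rot0 at col 2 lands with bottom-row=3; cleared 0 line(s) (total 0); column heights now [0 4 5 5 4], max=5
Drop 4: T rot2 at col 0 lands with bottom-row=4; cleared 0 line(s) (total 0); column heights now [6 6 6 5 4], max=6

Answer: 0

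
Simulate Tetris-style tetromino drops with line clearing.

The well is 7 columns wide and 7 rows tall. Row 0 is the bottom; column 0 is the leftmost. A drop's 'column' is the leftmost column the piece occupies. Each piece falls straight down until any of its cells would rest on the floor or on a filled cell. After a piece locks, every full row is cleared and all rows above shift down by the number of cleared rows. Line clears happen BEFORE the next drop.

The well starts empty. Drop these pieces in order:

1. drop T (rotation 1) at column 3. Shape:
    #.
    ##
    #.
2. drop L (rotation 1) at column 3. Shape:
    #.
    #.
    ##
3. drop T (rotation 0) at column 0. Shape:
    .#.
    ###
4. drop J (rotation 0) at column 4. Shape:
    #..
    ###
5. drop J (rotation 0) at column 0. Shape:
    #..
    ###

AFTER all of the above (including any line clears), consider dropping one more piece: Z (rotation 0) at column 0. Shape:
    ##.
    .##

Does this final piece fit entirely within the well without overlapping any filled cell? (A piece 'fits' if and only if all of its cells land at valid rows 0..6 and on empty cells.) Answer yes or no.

Answer: yes

Derivation:
Drop 1: T rot1 at col 3 lands with bottom-row=0; cleared 0 line(s) (total 0); column heights now [0 0 0 3 2 0 0], max=3
Drop 2: L rot1 at col 3 lands with bottom-row=3; cleared 0 line(s) (total 0); column heights now [0 0 0 6 4 0 0], max=6
Drop 3: T rot0 at col 0 lands with bottom-row=0; cleared 0 line(s) (total 0); column heights now [1 2 1 6 4 0 0], max=6
Drop 4: J rot0 at col 4 lands with bottom-row=4; cleared 0 line(s) (total 0); column heights now [1 2 1 6 6 5 5], max=6
Drop 5: J rot0 at col 0 lands with bottom-row=2; cleared 0 line(s) (total 0); column heights now [4 3 3 6 6 5 5], max=6
Test piece Z rot0 at col 0 (width 3): heights before test = [4 3 3 6 6 5 5]; fits = True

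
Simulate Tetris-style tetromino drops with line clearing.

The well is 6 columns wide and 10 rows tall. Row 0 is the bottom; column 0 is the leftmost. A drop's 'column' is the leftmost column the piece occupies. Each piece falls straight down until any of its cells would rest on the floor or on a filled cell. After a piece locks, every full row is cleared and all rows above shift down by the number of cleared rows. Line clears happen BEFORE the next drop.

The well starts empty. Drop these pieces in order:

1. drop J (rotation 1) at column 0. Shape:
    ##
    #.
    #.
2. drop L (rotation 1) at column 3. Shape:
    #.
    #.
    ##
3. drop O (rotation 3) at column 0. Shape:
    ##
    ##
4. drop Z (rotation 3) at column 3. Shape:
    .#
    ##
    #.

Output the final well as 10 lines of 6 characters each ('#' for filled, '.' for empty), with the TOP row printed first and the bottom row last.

Answer: ......
......
......
......
....#.
##.##.
##.#..
##.#..
#..#..
#..##.

Derivation:
Drop 1: J rot1 at col 0 lands with bottom-row=0; cleared 0 line(s) (total 0); column heights now [3 3 0 0 0 0], max=3
Drop 2: L rot1 at col 3 lands with bottom-row=0; cleared 0 line(s) (total 0); column heights now [3 3 0 3 1 0], max=3
Drop 3: O rot3 at col 0 lands with bottom-row=3; cleared 0 line(s) (total 0); column heights now [5 5 0 3 1 0], max=5
Drop 4: Z rot3 at col 3 lands with bottom-row=3; cleared 0 line(s) (total 0); column heights now [5 5 0 5 6 0], max=6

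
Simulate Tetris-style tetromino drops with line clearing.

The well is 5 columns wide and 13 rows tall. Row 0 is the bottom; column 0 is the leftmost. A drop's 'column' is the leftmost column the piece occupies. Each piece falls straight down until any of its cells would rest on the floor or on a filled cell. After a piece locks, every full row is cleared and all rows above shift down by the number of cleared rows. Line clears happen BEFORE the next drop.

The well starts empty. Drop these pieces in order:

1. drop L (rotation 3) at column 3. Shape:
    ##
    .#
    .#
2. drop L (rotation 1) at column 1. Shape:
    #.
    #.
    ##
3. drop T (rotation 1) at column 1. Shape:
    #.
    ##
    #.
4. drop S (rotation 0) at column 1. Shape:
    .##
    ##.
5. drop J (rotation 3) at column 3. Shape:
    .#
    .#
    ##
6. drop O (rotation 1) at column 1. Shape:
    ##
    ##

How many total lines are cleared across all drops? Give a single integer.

Answer: 0

Derivation:
Drop 1: L rot3 at col 3 lands with bottom-row=0; cleared 0 line(s) (total 0); column heights now [0 0 0 3 3], max=3
Drop 2: L rot1 at col 1 lands with bottom-row=0; cleared 0 line(s) (total 0); column heights now [0 3 1 3 3], max=3
Drop 3: T rot1 at col 1 lands with bottom-row=3; cleared 0 line(s) (total 0); column heights now [0 6 5 3 3], max=6
Drop 4: S rot0 at col 1 lands with bottom-row=6; cleared 0 line(s) (total 0); column heights now [0 7 8 8 3], max=8
Drop 5: J rot3 at col 3 lands with bottom-row=8; cleared 0 line(s) (total 0); column heights now [0 7 8 9 11], max=11
Drop 6: O rot1 at col 1 lands with bottom-row=8; cleared 0 line(s) (total 0); column heights now [0 10 10 9 11], max=11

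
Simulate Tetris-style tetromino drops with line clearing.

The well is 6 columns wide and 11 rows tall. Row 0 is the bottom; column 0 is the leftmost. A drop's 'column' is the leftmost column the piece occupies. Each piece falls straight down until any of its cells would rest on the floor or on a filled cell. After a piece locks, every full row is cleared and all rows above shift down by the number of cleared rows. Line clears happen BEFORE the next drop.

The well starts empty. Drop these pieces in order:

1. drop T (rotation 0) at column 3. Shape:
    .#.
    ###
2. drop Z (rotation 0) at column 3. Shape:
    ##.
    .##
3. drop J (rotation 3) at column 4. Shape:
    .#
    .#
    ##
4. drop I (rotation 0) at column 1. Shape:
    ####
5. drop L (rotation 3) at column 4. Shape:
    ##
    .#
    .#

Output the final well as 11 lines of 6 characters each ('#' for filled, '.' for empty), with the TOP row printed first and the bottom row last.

Answer: ......
....##
.....#
.....#
.....#
.#####
....##
...##.
....##
....#.
...###

Derivation:
Drop 1: T rot0 at col 3 lands with bottom-row=0; cleared 0 line(s) (total 0); column heights now [0 0 0 1 2 1], max=2
Drop 2: Z rot0 at col 3 lands with bottom-row=2; cleared 0 line(s) (total 0); column heights now [0 0 0 4 4 3], max=4
Drop 3: J rot3 at col 4 lands with bottom-row=4; cleared 0 line(s) (total 0); column heights now [0 0 0 4 5 7], max=7
Drop 4: I rot0 at col 1 lands with bottom-row=5; cleared 0 line(s) (total 0); column heights now [0 6 6 6 6 7], max=7
Drop 5: L rot3 at col 4 lands with bottom-row=7; cleared 0 line(s) (total 0); column heights now [0 6 6 6 10 10], max=10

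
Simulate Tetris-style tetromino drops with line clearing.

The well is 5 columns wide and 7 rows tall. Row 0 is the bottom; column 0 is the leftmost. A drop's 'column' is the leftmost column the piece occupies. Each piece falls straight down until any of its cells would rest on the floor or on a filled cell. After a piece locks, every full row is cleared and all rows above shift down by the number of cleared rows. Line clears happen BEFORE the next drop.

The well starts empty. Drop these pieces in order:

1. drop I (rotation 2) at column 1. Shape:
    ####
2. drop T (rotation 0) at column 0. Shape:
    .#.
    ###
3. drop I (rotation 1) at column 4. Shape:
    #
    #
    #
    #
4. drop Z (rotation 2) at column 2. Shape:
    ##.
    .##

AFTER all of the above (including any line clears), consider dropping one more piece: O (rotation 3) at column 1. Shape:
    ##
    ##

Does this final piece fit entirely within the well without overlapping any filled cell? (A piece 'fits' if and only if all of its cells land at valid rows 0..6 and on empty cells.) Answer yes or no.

Drop 1: I rot2 at col 1 lands with bottom-row=0; cleared 0 line(s) (total 0); column heights now [0 1 1 1 1], max=1
Drop 2: T rot0 at col 0 lands with bottom-row=1; cleared 0 line(s) (total 0); column heights now [2 3 2 1 1], max=3
Drop 3: I rot1 at col 4 lands with bottom-row=1; cleared 0 line(s) (total 0); column heights now [2 3 2 1 5], max=5
Drop 4: Z rot2 at col 2 lands with bottom-row=5; cleared 0 line(s) (total 0); column heights now [2 3 7 7 6], max=7
Test piece O rot3 at col 1 (width 2): heights before test = [2 3 7 7 6]; fits = False

Answer: no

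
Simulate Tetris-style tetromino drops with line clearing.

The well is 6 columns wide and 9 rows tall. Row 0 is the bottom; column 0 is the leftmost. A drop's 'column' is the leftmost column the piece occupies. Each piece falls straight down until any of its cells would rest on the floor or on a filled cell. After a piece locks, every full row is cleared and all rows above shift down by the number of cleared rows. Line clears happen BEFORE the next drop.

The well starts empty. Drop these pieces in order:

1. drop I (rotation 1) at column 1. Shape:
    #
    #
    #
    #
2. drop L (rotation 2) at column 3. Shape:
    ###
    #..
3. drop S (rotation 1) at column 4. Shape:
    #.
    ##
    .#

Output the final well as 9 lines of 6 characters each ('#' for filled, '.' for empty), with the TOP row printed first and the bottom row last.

Answer: ......
......
......
......
....#.
.#..##
.#...#
.#.###
.#.#..

Derivation:
Drop 1: I rot1 at col 1 lands with bottom-row=0; cleared 0 line(s) (total 0); column heights now [0 4 0 0 0 0], max=4
Drop 2: L rot2 at col 3 lands with bottom-row=0; cleared 0 line(s) (total 0); column heights now [0 4 0 2 2 2], max=4
Drop 3: S rot1 at col 4 lands with bottom-row=2; cleared 0 line(s) (total 0); column heights now [0 4 0 2 5 4], max=5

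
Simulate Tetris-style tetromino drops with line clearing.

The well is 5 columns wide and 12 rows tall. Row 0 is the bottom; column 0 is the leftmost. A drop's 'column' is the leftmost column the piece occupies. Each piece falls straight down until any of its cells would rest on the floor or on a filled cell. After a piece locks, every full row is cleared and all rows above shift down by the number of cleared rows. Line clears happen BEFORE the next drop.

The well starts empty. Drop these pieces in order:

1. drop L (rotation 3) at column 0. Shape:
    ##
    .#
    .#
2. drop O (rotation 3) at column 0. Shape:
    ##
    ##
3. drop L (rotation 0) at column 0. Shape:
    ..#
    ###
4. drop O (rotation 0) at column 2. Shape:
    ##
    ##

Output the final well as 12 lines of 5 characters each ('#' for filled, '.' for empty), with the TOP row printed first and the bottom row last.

Drop 1: L rot3 at col 0 lands with bottom-row=0; cleared 0 line(s) (total 0); column heights now [3 3 0 0 0], max=3
Drop 2: O rot3 at col 0 lands with bottom-row=3; cleared 0 line(s) (total 0); column heights now [5 5 0 0 0], max=5
Drop 3: L rot0 at col 0 lands with bottom-row=5; cleared 0 line(s) (total 0); column heights now [6 6 7 0 0], max=7
Drop 4: O rot0 at col 2 lands with bottom-row=7; cleared 0 line(s) (total 0); column heights now [6 6 9 9 0], max=9

Answer: .....
.....
.....
..##.
..##.
..#..
###..
##...
##...
##...
.#...
.#...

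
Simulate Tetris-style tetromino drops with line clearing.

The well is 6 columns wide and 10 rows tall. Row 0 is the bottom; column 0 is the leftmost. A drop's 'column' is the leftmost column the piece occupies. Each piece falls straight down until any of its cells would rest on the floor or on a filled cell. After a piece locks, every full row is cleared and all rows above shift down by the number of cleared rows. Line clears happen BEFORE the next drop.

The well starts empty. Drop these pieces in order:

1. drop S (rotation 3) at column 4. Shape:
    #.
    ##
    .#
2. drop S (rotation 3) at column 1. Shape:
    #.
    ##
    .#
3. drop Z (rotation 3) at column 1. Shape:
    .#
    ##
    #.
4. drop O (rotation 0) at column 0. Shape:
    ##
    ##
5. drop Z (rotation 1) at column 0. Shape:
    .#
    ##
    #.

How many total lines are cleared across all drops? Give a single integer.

Answer: 0

Derivation:
Drop 1: S rot3 at col 4 lands with bottom-row=0; cleared 0 line(s) (total 0); column heights now [0 0 0 0 3 2], max=3
Drop 2: S rot3 at col 1 lands with bottom-row=0; cleared 0 line(s) (total 0); column heights now [0 3 2 0 3 2], max=3
Drop 3: Z rot3 at col 1 lands with bottom-row=3; cleared 0 line(s) (total 0); column heights now [0 5 6 0 3 2], max=6
Drop 4: O rot0 at col 0 lands with bottom-row=5; cleared 0 line(s) (total 0); column heights now [7 7 6 0 3 2], max=7
Drop 5: Z rot1 at col 0 lands with bottom-row=7; cleared 0 line(s) (total 0); column heights now [9 10 6 0 3 2], max=10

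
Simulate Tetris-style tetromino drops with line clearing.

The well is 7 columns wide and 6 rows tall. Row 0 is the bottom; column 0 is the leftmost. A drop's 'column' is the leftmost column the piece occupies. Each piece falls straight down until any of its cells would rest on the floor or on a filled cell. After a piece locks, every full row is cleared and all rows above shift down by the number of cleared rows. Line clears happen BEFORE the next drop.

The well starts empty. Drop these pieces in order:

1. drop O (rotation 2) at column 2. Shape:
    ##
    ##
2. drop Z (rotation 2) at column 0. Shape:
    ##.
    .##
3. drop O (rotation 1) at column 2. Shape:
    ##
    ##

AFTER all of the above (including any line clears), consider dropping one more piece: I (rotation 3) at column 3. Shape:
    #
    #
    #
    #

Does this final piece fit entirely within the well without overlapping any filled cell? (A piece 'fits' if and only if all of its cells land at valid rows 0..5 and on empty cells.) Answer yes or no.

Drop 1: O rot2 at col 2 lands with bottom-row=0; cleared 0 line(s) (total 0); column heights now [0 0 2 2 0 0 0], max=2
Drop 2: Z rot2 at col 0 lands with bottom-row=2; cleared 0 line(s) (total 0); column heights now [4 4 3 2 0 0 0], max=4
Drop 3: O rot1 at col 2 lands with bottom-row=3; cleared 0 line(s) (total 0); column heights now [4 4 5 5 0 0 0], max=5
Test piece I rot3 at col 3 (width 1): heights before test = [4 4 5 5 0 0 0]; fits = False

Answer: no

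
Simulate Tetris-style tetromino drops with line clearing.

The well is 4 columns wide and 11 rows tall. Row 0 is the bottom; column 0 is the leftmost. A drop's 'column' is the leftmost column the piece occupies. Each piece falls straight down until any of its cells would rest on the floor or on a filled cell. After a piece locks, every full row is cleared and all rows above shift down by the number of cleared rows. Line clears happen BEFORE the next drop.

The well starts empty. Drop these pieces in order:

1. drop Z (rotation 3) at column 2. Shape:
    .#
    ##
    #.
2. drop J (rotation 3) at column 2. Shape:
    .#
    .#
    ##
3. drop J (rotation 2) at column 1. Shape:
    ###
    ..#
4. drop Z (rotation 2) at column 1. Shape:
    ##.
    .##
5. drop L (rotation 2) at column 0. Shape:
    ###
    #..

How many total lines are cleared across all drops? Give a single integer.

Answer: 0

Derivation:
Drop 1: Z rot3 at col 2 lands with bottom-row=0; cleared 0 line(s) (total 0); column heights now [0 0 2 3], max=3
Drop 2: J rot3 at col 2 lands with bottom-row=3; cleared 0 line(s) (total 0); column heights now [0 0 4 6], max=6
Drop 3: J rot2 at col 1 lands with bottom-row=6; cleared 0 line(s) (total 0); column heights now [0 8 8 8], max=8
Drop 4: Z rot2 at col 1 lands with bottom-row=8; cleared 0 line(s) (total 0); column heights now [0 10 10 9], max=10
Drop 5: L rot2 at col 0 lands with bottom-row=9; cleared 0 line(s) (total 0); column heights now [11 11 11 9], max=11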